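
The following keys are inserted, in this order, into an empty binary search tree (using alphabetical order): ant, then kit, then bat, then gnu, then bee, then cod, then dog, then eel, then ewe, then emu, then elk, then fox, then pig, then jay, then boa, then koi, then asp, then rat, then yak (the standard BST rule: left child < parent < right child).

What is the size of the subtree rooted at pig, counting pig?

Resulting structure (node: left, right):
  ant: L=–, R=kit
  kit: L=bat, R=pig
  bat: L=asp, R=gnu
  gnu: L=bee, R=jay
  bee: L=–, R=cod
  cod: L=boa, R=dog
  dog: L=–, R=eel
  eel: L=–, R=ewe
  ewe: L=emu, R=fox
  emu: L=elk, R=–
  elk: L=–, R=–
  fox: L=–, R=–
  pig: L=koi, R=rat
  jay: L=–, R=–
  boa: L=–, R=–
  koi: L=–, R=–
  asp: L=–, R=–
  rat: L=–, R=yak
  yak: L=–, R=–

Subtree rooted at pig contains: pig, koi, rat, yak — 4 nodes.

4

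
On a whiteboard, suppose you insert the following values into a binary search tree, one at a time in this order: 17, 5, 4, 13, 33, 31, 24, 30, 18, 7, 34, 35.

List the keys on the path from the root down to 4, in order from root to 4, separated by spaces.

17: root
5: left child of 17 (depth 1)
4: left child of 5 (depth 2)
13: right child of 5 (depth 2)
33: right child of 17 (depth 1)
31: left child of 33 (depth 2)
24: left child of 31 (depth 3)
30: right child of 24 (depth 4)
18: left child of 24 (depth 4)
7: left child of 13 (depth 3)
34: right child of 33 (depth 2)
35: right child of 34 (depth 3)

17 5 4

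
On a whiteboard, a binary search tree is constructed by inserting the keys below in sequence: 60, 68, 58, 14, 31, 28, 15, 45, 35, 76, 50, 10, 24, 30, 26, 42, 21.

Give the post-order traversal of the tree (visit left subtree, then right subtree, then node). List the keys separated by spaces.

10 21 26 24 15 30 28 42 35 50 45 31 14 58 76 68 60

60: root
68: right child of 60 (depth 1)
58: left child of 60 (depth 1)
14: left child of 58 (depth 2)
31: right child of 14 (depth 3)
28: left child of 31 (depth 4)
15: left child of 28 (depth 5)
45: right child of 31 (depth 4)
35: left child of 45 (depth 5)
76: right child of 68 (depth 2)
50: right child of 45 (depth 5)
10: left child of 14 (depth 3)
24: right child of 15 (depth 6)
30: right child of 28 (depth 5)
26: right child of 24 (depth 7)
42: right child of 35 (depth 6)
21: left child of 24 (depth 7)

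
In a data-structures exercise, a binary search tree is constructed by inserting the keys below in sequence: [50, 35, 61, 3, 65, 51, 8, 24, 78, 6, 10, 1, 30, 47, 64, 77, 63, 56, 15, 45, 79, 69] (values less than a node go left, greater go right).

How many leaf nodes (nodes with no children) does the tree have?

Resulting structure (node: left, right):
  50: L=35, R=61
  35: L=3, R=47
  61: L=51, R=65
  3: L=1, R=8
  65: L=64, R=78
  51: L=–, R=56
  8: L=6, R=24
  24: L=10, R=30
  78: L=77, R=79
  6: L=–, R=–
  10: L=–, R=15
  1: L=–, R=–
  30: L=–, R=–
  47: L=45, R=–
  64: L=63, R=–
  77: L=69, R=–
  63: L=–, R=–
  56: L=–, R=–
  15: L=–, R=–
  45: L=–, R=–
  79: L=–, R=–
  69: L=–, R=–

Leaves: 1, 6, 15, 30, 45, 56, 63, 69, 79 — 9 in total.

9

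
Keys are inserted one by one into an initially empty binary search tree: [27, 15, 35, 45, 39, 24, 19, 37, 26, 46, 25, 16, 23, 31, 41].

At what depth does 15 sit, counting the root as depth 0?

1

Resulting structure (node: left, right):
  27: L=15, R=35
  15: L=–, R=24
  35: L=31, R=45
  45: L=39, R=46
  39: L=37, R=41
  24: L=19, R=26
  19: L=16, R=23
  37: L=–, R=–
  26: L=25, R=–
  46: L=–, R=–
  25: L=–, R=–
  16: L=–, R=–
  23: L=–, R=–
  31: L=–, R=–
  41: L=–, R=–

Path to 15: 27 → 15, which is 1 edge.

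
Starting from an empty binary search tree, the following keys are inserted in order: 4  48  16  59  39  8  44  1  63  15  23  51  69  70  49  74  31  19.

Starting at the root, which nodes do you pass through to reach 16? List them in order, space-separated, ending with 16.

4 48 16

Insert 4: tree is empty, so 4 becomes the root.
Insert 48: 48 > 4 → go right. Place as right child of 4.
Insert 16: 16 > 4 → go right; 16 < 48 → go left. Place as left child of 48.
Insert 59: 59 > 4 → go right; 59 > 48 → go right. Place as right child of 48.
Insert 39: 39 > 4 → go right; 39 < 48 → go left; 39 > 16 → go right. Place as right child of 16.
Insert 8: 8 > 4 → go right; 8 < 48 → go left; 8 < 16 → go left. Place as left child of 16.
Insert 44: 44 > 4 → go right; 44 < 48 → go left; 44 > 16 → go right; 44 > 39 → go right. Place as right child of 39.
Insert 1: 1 < 4 → go left. Place as left child of 4.
Insert 63: 63 > 4 → go right; 63 > 48 → go right; 63 > 59 → go right. Place as right child of 59.
Insert 15: 15 > 4 → go right; 15 < 48 → go left; 15 < 16 → go left; 15 > 8 → go right. Place as right child of 8.
Insert 23: 23 > 4 → go right; 23 < 48 → go left; 23 > 16 → go right; 23 < 39 → go left. Place as left child of 39.
Insert 51: 51 > 4 → go right; 51 > 48 → go right; 51 < 59 → go left. Place as left child of 59.
Insert 69: 69 > 4 → go right; 69 > 48 → go right; 69 > 59 → go right; 69 > 63 → go right. Place as right child of 63.
Insert 70: 70 > 4 → go right; 70 > 48 → go right; 70 > 59 → go right; 70 > 63 → go right; 70 > 69 → go right. Place as right child of 69.
Insert 49: 49 > 4 → go right; 49 > 48 → go right; 49 < 59 → go left; 49 < 51 → go left. Place as left child of 51.
Insert 74: 74 > 4 → go right; 74 > 48 → go right; 74 > 59 → go right; 74 > 63 → go right; 74 > 69 → go right; 74 > 70 → go right. Place as right child of 70.
Insert 31: 31 > 4 → go right; 31 < 48 → go left; 31 > 16 → go right; 31 < 39 → go left; 31 > 23 → go right. Place as right child of 23.
Insert 19: 19 > 4 → go right; 19 < 48 → go left; 19 > 16 → go right; 19 < 39 → go left; 19 < 23 → go left. Place as left child of 23.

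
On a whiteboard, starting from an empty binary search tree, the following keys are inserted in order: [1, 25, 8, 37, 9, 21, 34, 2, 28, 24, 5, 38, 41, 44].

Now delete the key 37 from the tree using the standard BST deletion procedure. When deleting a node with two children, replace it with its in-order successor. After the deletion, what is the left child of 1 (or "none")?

Insert 1: tree is empty, so 1 becomes the root.
Insert 25: 25 > 1 → go right. Place as right child of 1.
Insert 8: 8 > 1 → go right; 8 < 25 → go left. Place as left child of 25.
Insert 37: 37 > 1 → go right; 37 > 25 → go right. Place as right child of 25.
Insert 9: 9 > 1 → go right; 9 < 25 → go left; 9 > 8 → go right. Place as right child of 8.
Insert 21: 21 > 1 → go right; 21 < 25 → go left; 21 > 8 → go right; 21 > 9 → go right. Place as right child of 9.
Insert 34: 34 > 1 → go right; 34 > 25 → go right; 34 < 37 → go left. Place as left child of 37.
Insert 2: 2 > 1 → go right; 2 < 25 → go left; 2 < 8 → go left. Place as left child of 8.
Insert 28: 28 > 1 → go right; 28 > 25 → go right; 28 < 37 → go left; 28 < 34 → go left. Place as left child of 34.
Insert 24: 24 > 1 → go right; 24 < 25 → go left; 24 > 8 → go right; 24 > 9 → go right; 24 > 21 → go right. Place as right child of 21.
Insert 5: 5 > 1 → go right; 5 < 25 → go left; 5 < 8 → go left; 5 > 2 → go right. Place as right child of 2.
Insert 38: 38 > 1 → go right; 38 > 25 → go right; 38 > 37 → go right. Place as right child of 37.
Insert 41: 41 > 1 → go right; 41 > 25 → go right; 41 > 37 → go right; 41 > 38 → go right. Place as right child of 38.
Insert 44: 44 > 1 → go right; 44 > 25 → go right; 44 > 37 → go right; 44 > 38 → go right; 44 > 41 → go right. Place as right child of 41.

Delete 37 (two children — replace with in-order successor).
After deletion, 1's left child: none.

none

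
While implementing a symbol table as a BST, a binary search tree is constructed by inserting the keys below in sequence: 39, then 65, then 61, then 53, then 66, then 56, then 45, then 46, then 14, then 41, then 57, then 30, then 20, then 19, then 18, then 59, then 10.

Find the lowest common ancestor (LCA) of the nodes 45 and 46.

45

Insert 39: tree is empty, so 39 becomes the root.
Insert 65: 65 > 39 → go right. Place as right child of 39.
Insert 61: 61 > 39 → go right; 61 < 65 → go left. Place as left child of 65.
Insert 53: 53 > 39 → go right; 53 < 65 → go left; 53 < 61 → go left. Place as left child of 61.
Insert 66: 66 > 39 → go right; 66 > 65 → go right. Place as right child of 65.
Insert 56: 56 > 39 → go right; 56 < 65 → go left; 56 < 61 → go left; 56 > 53 → go right. Place as right child of 53.
Insert 45: 45 > 39 → go right; 45 < 65 → go left; 45 < 61 → go left; 45 < 53 → go left. Place as left child of 53.
Insert 46: 46 > 39 → go right; 46 < 65 → go left; 46 < 61 → go left; 46 < 53 → go left; 46 > 45 → go right. Place as right child of 45.
Insert 14: 14 < 39 → go left. Place as left child of 39.
Insert 41: 41 > 39 → go right; 41 < 65 → go left; 41 < 61 → go left; 41 < 53 → go left; 41 < 45 → go left. Place as left child of 45.
Insert 57: 57 > 39 → go right; 57 < 65 → go left; 57 < 61 → go left; 57 > 53 → go right; 57 > 56 → go right. Place as right child of 56.
Insert 30: 30 < 39 → go left; 30 > 14 → go right. Place as right child of 14.
Insert 20: 20 < 39 → go left; 20 > 14 → go right; 20 < 30 → go left. Place as left child of 30.
Insert 19: 19 < 39 → go left; 19 > 14 → go right; 19 < 30 → go left; 19 < 20 → go left. Place as left child of 20.
Insert 18: 18 < 39 → go left; 18 > 14 → go right; 18 < 30 → go left; 18 < 20 → go left; 18 < 19 → go left. Place as left child of 19.
Insert 59: 59 > 39 → go right; 59 < 65 → go left; 59 < 61 → go left; 59 > 53 → go right; 59 > 56 → go right; 59 > 57 → go right. Place as right child of 57.
Insert 10: 10 < 39 → go left; 10 < 14 → go left. Place as left child of 14.

Path to 45: 39 → 65 → 61 → 53 → 45
Path to 46: 39 → 65 → 61 → 53 → 45 → 46
45 lies on both paths and is an ancestor of the other node.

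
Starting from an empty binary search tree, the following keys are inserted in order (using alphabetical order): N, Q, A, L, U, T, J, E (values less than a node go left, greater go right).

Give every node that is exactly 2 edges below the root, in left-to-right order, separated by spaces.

N: root
Q: right child of N (depth 1)
A: left child of N (depth 1)
L: right child of A (depth 2)
U: right child of Q (depth 2)
T: left child of U (depth 3)
J: left child of L (depth 3)
E: left child of J (depth 4)

L U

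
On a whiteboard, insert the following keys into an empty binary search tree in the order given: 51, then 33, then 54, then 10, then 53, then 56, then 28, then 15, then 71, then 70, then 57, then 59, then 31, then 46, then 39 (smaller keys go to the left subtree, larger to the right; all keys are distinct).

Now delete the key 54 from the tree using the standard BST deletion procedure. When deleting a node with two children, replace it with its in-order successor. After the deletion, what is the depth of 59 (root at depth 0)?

Resulting structure (node: left, right):
  51: L=33, R=54
  33: L=10, R=46
  54: L=53, R=56
  10: L=–, R=28
  53: L=–, R=–
  56: L=–, R=71
  28: L=15, R=31
  15: L=–, R=–
  71: L=70, R=–
  70: L=57, R=–
  57: L=–, R=59
  59: L=–, R=–
  31: L=–, R=–
  46: L=39, R=–
  39: L=–, R=–

Delete 54 (two children — replace with in-order successor).
After deletion, path to 59: 51 → 56 → 71 → 70 → 57 → 59.

5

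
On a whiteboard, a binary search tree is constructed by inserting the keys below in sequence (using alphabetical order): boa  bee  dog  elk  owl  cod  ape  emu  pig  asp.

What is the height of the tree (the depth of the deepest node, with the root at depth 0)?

4

Resulting structure (node: left, right):
  boa: L=bee, R=dog
  bee: L=ape, R=–
  dog: L=cod, R=elk
  elk: L=–, R=owl
  owl: L=emu, R=pig
  cod: L=–, R=–
  ape: L=–, R=asp
  emu: L=–, R=–
  pig: L=–, R=–
  asp: L=–, R=–

The deepest node is emu at depth 4.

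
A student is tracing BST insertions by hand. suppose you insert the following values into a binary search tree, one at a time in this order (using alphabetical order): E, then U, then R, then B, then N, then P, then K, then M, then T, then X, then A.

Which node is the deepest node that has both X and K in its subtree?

U

Insert E: tree is empty, so E becomes the root.
Insert U: U > E → go right. Place as right child of E.
Insert R: R > E → go right; R < U → go left. Place as left child of U.
Insert B: B < E → go left. Place as left child of E.
Insert N: N > E → go right; N < U → go left; N < R → go left. Place as left child of R.
Insert P: P > E → go right; P < U → go left; P < R → go left; P > N → go right. Place as right child of N.
Insert K: K > E → go right; K < U → go left; K < R → go left; K < N → go left. Place as left child of N.
Insert M: M > E → go right; M < U → go left; M < R → go left; M < N → go left; M > K → go right. Place as right child of K.
Insert T: T > E → go right; T < U → go left; T > R → go right. Place as right child of R.
Insert X: X > E → go right; X > U → go right. Place as right child of U.
Insert A: A < E → go left; A < B → go left. Place as left child of B.

Path to X: E → U → X
Path to K: E → U → R → N → K
The paths share a prefix ending at U, then split left and right.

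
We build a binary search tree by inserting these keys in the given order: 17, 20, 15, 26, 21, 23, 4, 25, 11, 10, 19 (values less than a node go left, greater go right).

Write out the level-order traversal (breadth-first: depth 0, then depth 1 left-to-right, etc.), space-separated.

17 15 20 4 19 26 11 21 10 23 25

Resulting structure (node: left, right):
  17: L=15, R=20
  20: L=19, R=26
  15: L=4, R=–
  26: L=21, R=–
  21: L=–, R=23
  23: L=–, R=25
  4: L=–, R=11
  25: L=–, R=–
  11: L=10, R=–
  10: L=–, R=–
  19: L=–, R=–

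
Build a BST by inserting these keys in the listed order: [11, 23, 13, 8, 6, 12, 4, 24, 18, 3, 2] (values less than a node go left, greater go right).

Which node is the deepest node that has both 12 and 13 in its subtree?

Insert 11: tree is empty, so 11 becomes the root.
Insert 23: 23 > 11 → go right. Place as right child of 11.
Insert 13: 13 > 11 → go right; 13 < 23 → go left. Place as left child of 23.
Insert 8: 8 < 11 → go left. Place as left child of 11.
Insert 6: 6 < 11 → go left; 6 < 8 → go left. Place as left child of 8.
Insert 12: 12 > 11 → go right; 12 < 23 → go left; 12 < 13 → go left. Place as left child of 13.
Insert 4: 4 < 11 → go left; 4 < 8 → go left; 4 < 6 → go left. Place as left child of 6.
Insert 24: 24 > 11 → go right; 24 > 23 → go right. Place as right child of 23.
Insert 18: 18 > 11 → go right; 18 < 23 → go left; 18 > 13 → go right. Place as right child of 13.
Insert 3: 3 < 11 → go left; 3 < 8 → go left; 3 < 6 → go left; 3 < 4 → go left. Place as left child of 4.
Insert 2: 2 < 11 → go left; 2 < 8 → go left; 2 < 6 → go left; 2 < 4 → go left; 2 < 3 → go left. Place as left child of 3.

Path to 12: 11 → 23 → 13 → 12
Path to 13: 11 → 23 → 13
13 lies on both paths and is an ancestor of the other node.

13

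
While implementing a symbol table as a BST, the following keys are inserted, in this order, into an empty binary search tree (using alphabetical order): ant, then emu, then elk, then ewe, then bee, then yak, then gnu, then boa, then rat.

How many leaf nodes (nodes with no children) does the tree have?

ant: root
emu: right child of ant (depth 1)
elk: left child of emu (depth 2)
ewe: right child of emu (depth 2)
bee: left child of elk (depth 3)
yak: right child of ewe (depth 3)
gnu: left child of yak (depth 4)
boa: right child of bee (depth 4)
rat: right child of gnu (depth 5)

Leaves: boa, rat — 2 in total.

2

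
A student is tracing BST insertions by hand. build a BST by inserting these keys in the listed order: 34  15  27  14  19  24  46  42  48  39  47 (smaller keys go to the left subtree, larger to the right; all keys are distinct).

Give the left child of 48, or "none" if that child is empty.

34: root
15: left child of 34 (depth 1)
27: right child of 15 (depth 2)
14: left child of 15 (depth 2)
19: left child of 27 (depth 3)
24: right child of 19 (depth 4)
46: right child of 34 (depth 1)
42: left child of 46 (depth 2)
48: right child of 46 (depth 2)
39: left child of 42 (depth 3)
47: left child of 48 (depth 3)

47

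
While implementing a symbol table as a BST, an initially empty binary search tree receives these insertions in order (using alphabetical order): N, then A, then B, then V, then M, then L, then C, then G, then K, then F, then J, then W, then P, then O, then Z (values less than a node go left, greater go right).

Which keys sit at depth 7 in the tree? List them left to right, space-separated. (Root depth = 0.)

Resulting structure (node: left, right):
  N: L=A, R=V
  A: L=–, R=B
  B: L=–, R=M
  V: L=P, R=W
  M: L=L, R=–
  L: L=C, R=–
  C: L=–, R=G
  G: L=F, R=K
  K: L=J, R=–
  F: L=–, R=–
  J: L=–, R=–
  W: L=–, R=Z
  P: L=O, R=–
  O: L=–, R=–
  Z: L=–, R=–

F K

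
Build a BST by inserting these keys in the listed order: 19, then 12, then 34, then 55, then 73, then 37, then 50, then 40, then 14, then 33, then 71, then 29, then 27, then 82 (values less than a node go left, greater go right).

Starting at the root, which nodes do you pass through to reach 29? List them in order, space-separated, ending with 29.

19 34 33 29

Insert 19: tree is empty, so 19 becomes the root.
Insert 12: 12 < 19 → go left. Place as left child of 19.
Insert 34: 34 > 19 → go right. Place as right child of 19.
Insert 55: 55 > 19 → go right; 55 > 34 → go right. Place as right child of 34.
Insert 73: 73 > 19 → go right; 73 > 34 → go right; 73 > 55 → go right. Place as right child of 55.
Insert 37: 37 > 19 → go right; 37 > 34 → go right; 37 < 55 → go left. Place as left child of 55.
Insert 50: 50 > 19 → go right; 50 > 34 → go right; 50 < 55 → go left; 50 > 37 → go right. Place as right child of 37.
Insert 40: 40 > 19 → go right; 40 > 34 → go right; 40 < 55 → go left; 40 > 37 → go right; 40 < 50 → go left. Place as left child of 50.
Insert 14: 14 < 19 → go left; 14 > 12 → go right. Place as right child of 12.
Insert 33: 33 > 19 → go right; 33 < 34 → go left. Place as left child of 34.
Insert 71: 71 > 19 → go right; 71 > 34 → go right; 71 > 55 → go right; 71 < 73 → go left. Place as left child of 73.
Insert 29: 29 > 19 → go right; 29 < 34 → go left; 29 < 33 → go left. Place as left child of 33.
Insert 27: 27 > 19 → go right; 27 < 34 → go left; 27 < 33 → go left; 27 < 29 → go left. Place as left child of 29.
Insert 82: 82 > 19 → go right; 82 > 34 → go right; 82 > 55 → go right; 82 > 73 → go right. Place as right child of 73.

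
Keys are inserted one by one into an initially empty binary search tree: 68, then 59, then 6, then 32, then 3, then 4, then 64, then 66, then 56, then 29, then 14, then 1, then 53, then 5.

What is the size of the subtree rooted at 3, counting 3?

4

Insert 68: tree is empty, so 68 becomes the root.
Insert 59: 59 < 68 → go left. Place as left child of 68.
Insert 6: 6 < 68 → go left; 6 < 59 → go left. Place as left child of 59.
Insert 32: 32 < 68 → go left; 32 < 59 → go left; 32 > 6 → go right. Place as right child of 6.
Insert 3: 3 < 68 → go left; 3 < 59 → go left; 3 < 6 → go left. Place as left child of 6.
Insert 4: 4 < 68 → go left; 4 < 59 → go left; 4 < 6 → go left; 4 > 3 → go right. Place as right child of 3.
Insert 64: 64 < 68 → go left; 64 > 59 → go right. Place as right child of 59.
Insert 66: 66 < 68 → go left; 66 > 59 → go right; 66 > 64 → go right. Place as right child of 64.
Insert 56: 56 < 68 → go left; 56 < 59 → go left; 56 > 6 → go right; 56 > 32 → go right. Place as right child of 32.
Insert 29: 29 < 68 → go left; 29 < 59 → go left; 29 > 6 → go right; 29 < 32 → go left. Place as left child of 32.
Insert 14: 14 < 68 → go left; 14 < 59 → go left; 14 > 6 → go right; 14 < 32 → go left; 14 < 29 → go left. Place as left child of 29.
Insert 1: 1 < 68 → go left; 1 < 59 → go left; 1 < 6 → go left; 1 < 3 → go left. Place as left child of 3.
Insert 53: 53 < 68 → go left; 53 < 59 → go left; 53 > 6 → go right; 53 > 32 → go right; 53 < 56 → go left. Place as left child of 56.
Insert 5: 5 < 68 → go left; 5 < 59 → go left; 5 < 6 → go left; 5 > 3 → go right; 5 > 4 → go right. Place as right child of 4.

Subtree rooted at 3 contains: 3, 1, 4, 5 — 4 nodes.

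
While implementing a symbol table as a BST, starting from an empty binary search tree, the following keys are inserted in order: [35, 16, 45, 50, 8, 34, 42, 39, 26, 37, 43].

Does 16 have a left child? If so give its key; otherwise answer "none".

8

Insert 35: tree is empty, so 35 becomes the root.
Insert 16: 16 < 35 → go left. Place as left child of 35.
Insert 45: 45 > 35 → go right. Place as right child of 35.
Insert 50: 50 > 35 → go right; 50 > 45 → go right. Place as right child of 45.
Insert 8: 8 < 35 → go left; 8 < 16 → go left. Place as left child of 16.
Insert 34: 34 < 35 → go left; 34 > 16 → go right. Place as right child of 16.
Insert 42: 42 > 35 → go right; 42 < 45 → go left. Place as left child of 45.
Insert 39: 39 > 35 → go right; 39 < 45 → go left; 39 < 42 → go left. Place as left child of 42.
Insert 26: 26 < 35 → go left; 26 > 16 → go right; 26 < 34 → go left. Place as left child of 34.
Insert 37: 37 > 35 → go right; 37 < 45 → go left; 37 < 42 → go left; 37 < 39 → go left. Place as left child of 39.
Insert 43: 43 > 35 → go right; 43 < 45 → go left; 43 > 42 → go right. Place as right child of 42.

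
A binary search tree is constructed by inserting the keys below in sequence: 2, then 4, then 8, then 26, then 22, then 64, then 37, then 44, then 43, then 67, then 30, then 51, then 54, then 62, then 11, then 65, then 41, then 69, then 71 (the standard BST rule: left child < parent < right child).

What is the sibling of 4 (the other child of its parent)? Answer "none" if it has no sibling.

Insert 2: tree is empty, so 2 becomes the root.
Insert 4: 4 > 2 → go right. Place as right child of 2.
Insert 8: 8 > 2 → go right; 8 > 4 → go right. Place as right child of 4.
Insert 26: 26 > 2 → go right; 26 > 4 → go right; 26 > 8 → go right. Place as right child of 8.
Insert 22: 22 > 2 → go right; 22 > 4 → go right; 22 > 8 → go right; 22 < 26 → go left. Place as left child of 26.
Insert 64: 64 > 2 → go right; 64 > 4 → go right; 64 > 8 → go right; 64 > 26 → go right. Place as right child of 26.
Insert 37: 37 > 2 → go right; 37 > 4 → go right; 37 > 8 → go right; 37 > 26 → go right; 37 < 64 → go left. Place as left child of 64.
Insert 44: 44 > 2 → go right; 44 > 4 → go right; 44 > 8 → go right; 44 > 26 → go right; 44 < 64 → go left; 44 > 37 → go right. Place as right child of 37.
Insert 43: 43 > 2 → go right; 43 > 4 → go right; 43 > 8 → go right; 43 > 26 → go right; 43 < 64 → go left; 43 > 37 → go right; 43 < 44 → go left. Place as left child of 44.
Insert 67: 67 > 2 → go right; 67 > 4 → go right; 67 > 8 → go right; 67 > 26 → go right; 67 > 64 → go right. Place as right child of 64.
Insert 30: 30 > 2 → go right; 30 > 4 → go right; 30 > 8 → go right; 30 > 26 → go right; 30 < 64 → go left; 30 < 37 → go left. Place as left child of 37.
Insert 51: 51 > 2 → go right; 51 > 4 → go right; 51 > 8 → go right; 51 > 26 → go right; 51 < 64 → go left; 51 > 37 → go right; 51 > 44 → go right. Place as right child of 44.
Insert 54: 54 > 2 → go right; 54 > 4 → go right; 54 > 8 → go right; 54 > 26 → go right; 54 < 64 → go left; 54 > 37 → go right; 54 > 44 → go right; 54 > 51 → go right. Place as right child of 51.
Insert 62: 62 > 2 → go right; 62 > 4 → go right; 62 > 8 → go right; 62 > 26 → go right; 62 < 64 → go left; 62 > 37 → go right; 62 > 44 → go right; 62 > 51 → go right; 62 > 54 → go right. Place as right child of 54.
Insert 11: 11 > 2 → go right; 11 > 4 → go right; 11 > 8 → go right; 11 < 26 → go left; 11 < 22 → go left. Place as left child of 22.
Insert 65: 65 > 2 → go right; 65 > 4 → go right; 65 > 8 → go right; 65 > 26 → go right; 65 > 64 → go right; 65 < 67 → go left. Place as left child of 67.
Insert 41: 41 > 2 → go right; 41 > 4 → go right; 41 > 8 → go right; 41 > 26 → go right; 41 < 64 → go left; 41 > 37 → go right; 41 < 44 → go left; 41 < 43 → go left. Place as left child of 43.
Insert 69: 69 > 2 → go right; 69 > 4 → go right; 69 > 8 → go right; 69 > 26 → go right; 69 > 64 → go right; 69 > 67 → go right. Place as right child of 67.
Insert 71: 71 > 2 → go right; 71 > 4 → go right; 71 > 8 → go right; 71 > 26 → go right; 71 > 64 → go right; 71 > 67 → go right; 71 > 69 → go right. Place as right child of 69.

4's parent is 2, which has only one child.

none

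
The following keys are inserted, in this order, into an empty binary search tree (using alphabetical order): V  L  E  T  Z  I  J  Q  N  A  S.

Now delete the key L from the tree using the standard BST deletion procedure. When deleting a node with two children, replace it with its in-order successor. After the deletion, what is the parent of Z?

Resulting structure (node: left, right):
  V: L=L, R=Z
  L: L=E, R=T
  E: L=A, R=I
  T: L=Q, R=–
  Z: L=–, R=–
  I: L=–, R=J
  J: L=–, R=–
  Q: L=N, R=S
  N: L=–, R=–
  A: L=–, R=–
  S: L=–, R=–

Delete L (two children — replace with in-order successor).
After deletion, Z's parent is V.

V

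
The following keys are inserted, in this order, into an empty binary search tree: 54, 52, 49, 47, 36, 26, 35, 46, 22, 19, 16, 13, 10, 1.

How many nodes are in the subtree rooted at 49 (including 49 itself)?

12

Insert 54: tree is empty, so 54 becomes the root.
Insert 52: 52 < 54 → go left. Place as left child of 54.
Insert 49: 49 < 54 → go left; 49 < 52 → go left. Place as left child of 52.
Insert 47: 47 < 54 → go left; 47 < 52 → go left; 47 < 49 → go left. Place as left child of 49.
Insert 36: 36 < 54 → go left; 36 < 52 → go left; 36 < 49 → go left; 36 < 47 → go left. Place as left child of 47.
Insert 26: 26 < 54 → go left; 26 < 52 → go left; 26 < 49 → go left; 26 < 47 → go left; 26 < 36 → go left. Place as left child of 36.
Insert 35: 35 < 54 → go left; 35 < 52 → go left; 35 < 49 → go left; 35 < 47 → go left; 35 < 36 → go left; 35 > 26 → go right. Place as right child of 26.
Insert 46: 46 < 54 → go left; 46 < 52 → go left; 46 < 49 → go left; 46 < 47 → go left; 46 > 36 → go right. Place as right child of 36.
Insert 22: 22 < 54 → go left; 22 < 52 → go left; 22 < 49 → go left; 22 < 47 → go left; 22 < 36 → go left; 22 < 26 → go left. Place as left child of 26.
Insert 19: 19 < 54 → go left; 19 < 52 → go left; 19 < 49 → go left; 19 < 47 → go left; 19 < 36 → go left; 19 < 26 → go left; 19 < 22 → go left. Place as left child of 22.
Insert 16: 16 < 54 → go left; 16 < 52 → go left; 16 < 49 → go left; 16 < 47 → go left; 16 < 36 → go left; 16 < 26 → go left; 16 < 22 → go left; 16 < 19 → go left. Place as left child of 19.
Insert 13: 13 < 54 → go left; 13 < 52 → go left; 13 < 49 → go left; 13 < 47 → go left; 13 < 36 → go left; 13 < 26 → go left; 13 < 22 → go left; 13 < 19 → go left; 13 < 16 → go left. Place as left child of 16.
Insert 10: 10 < 54 → go left; 10 < 52 → go left; 10 < 49 → go left; 10 < 47 → go left; 10 < 36 → go left; 10 < 26 → go left; 10 < 22 → go left; 10 < 19 → go left; 10 < 16 → go left; 10 < 13 → go left. Place as left child of 13.
Insert 1: 1 < 54 → go left; 1 < 52 → go left; 1 < 49 → go left; 1 < 47 → go left; 1 < 36 → go left; 1 < 26 → go left; 1 < 22 → go left; 1 < 19 → go left; 1 < 16 → go left; 1 < 13 → go left; 1 < 10 → go left. Place as left child of 10.

Subtree rooted at 49 contains: 49, 47, 36, 26, 22, 19, 16, 13, 10, 1, 35, 46 — 12 nodes.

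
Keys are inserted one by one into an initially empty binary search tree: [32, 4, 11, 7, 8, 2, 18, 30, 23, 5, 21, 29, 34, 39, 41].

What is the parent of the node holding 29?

23

Insert 32: tree is empty, so 32 becomes the root.
Insert 4: 4 < 32 → go left. Place as left child of 32.
Insert 11: 11 < 32 → go left; 11 > 4 → go right. Place as right child of 4.
Insert 7: 7 < 32 → go left; 7 > 4 → go right; 7 < 11 → go left. Place as left child of 11.
Insert 8: 8 < 32 → go left; 8 > 4 → go right; 8 < 11 → go left; 8 > 7 → go right. Place as right child of 7.
Insert 2: 2 < 32 → go left; 2 < 4 → go left. Place as left child of 4.
Insert 18: 18 < 32 → go left; 18 > 4 → go right; 18 > 11 → go right. Place as right child of 11.
Insert 30: 30 < 32 → go left; 30 > 4 → go right; 30 > 11 → go right; 30 > 18 → go right. Place as right child of 18.
Insert 23: 23 < 32 → go left; 23 > 4 → go right; 23 > 11 → go right; 23 > 18 → go right; 23 < 30 → go left. Place as left child of 30.
Insert 5: 5 < 32 → go left; 5 > 4 → go right; 5 < 11 → go left; 5 < 7 → go left. Place as left child of 7.
Insert 21: 21 < 32 → go left; 21 > 4 → go right; 21 > 11 → go right; 21 > 18 → go right; 21 < 30 → go left; 21 < 23 → go left. Place as left child of 23.
Insert 29: 29 < 32 → go left; 29 > 4 → go right; 29 > 11 → go right; 29 > 18 → go right; 29 < 30 → go left; 29 > 23 → go right. Place as right child of 23.
Insert 34: 34 > 32 → go right. Place as right child of 32.
Insert 39: 39 > 32 → go right; 39 > 34 → go right. Place as right child of 34.
Insert 41: 41 > 32 → go right; 41 > 34 → go right; 41 > 39 → go right. Place as right child of 39.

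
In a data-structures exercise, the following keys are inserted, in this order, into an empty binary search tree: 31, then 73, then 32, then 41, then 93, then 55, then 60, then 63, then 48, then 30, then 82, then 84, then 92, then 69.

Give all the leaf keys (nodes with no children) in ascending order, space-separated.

31: root
73: right child of 31 (depth 1)
32: left child of 73 (depth 2)
41: right child of 32 (depth 3)
93: right child of 73 (depth 2)
55: right child of 41 (depth 4)
60: right child of 55 (depth 5)
63: right child of 60 (depth 6)
48: left child of 55 (depth 5)
30: left child of 31 (depth 1)
82: left child of 93 (depth 3)
84: right child of 82 (depth 4)
92: right child of 84 (depth 5)
69: right child of 63 (depth 7)

30 48 69 92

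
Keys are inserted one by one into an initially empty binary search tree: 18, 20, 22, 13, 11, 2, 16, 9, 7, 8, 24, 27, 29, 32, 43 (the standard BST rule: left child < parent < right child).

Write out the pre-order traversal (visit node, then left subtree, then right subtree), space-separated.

18: root
20: right child of 18 (depth 1)
22: right child of 20 (depth 2)
13: left child of 18 (depth 1)
11: left child of 13 (depth 2)
2: left child of 11 (depth 3)
16: right child of 13 (depth 2)
9: right child of 2 (depth 4)
7: left child of 9 (depth 5)
8: right child of 7 (depth 6)
24: right child of 22 (depth 3)
27: right child of 24 (depth 4)
29: right child of 27 (depth 5)
32: right child of 29 (depth 6)
43: right child of 32 (depth 7)

18 13 11 2 9 7 8 16 20 22 24 27 29 32 43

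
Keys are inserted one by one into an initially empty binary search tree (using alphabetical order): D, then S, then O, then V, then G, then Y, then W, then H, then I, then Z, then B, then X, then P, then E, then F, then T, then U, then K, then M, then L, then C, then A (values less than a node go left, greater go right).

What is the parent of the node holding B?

D

Insert D: tree is empty, so D becomes the root.
Insert S: S > D → go right. Place as right child of D.
Insert O: O > D → go right; O < S → go left. Place as left child of S.
Insert V: V > D → go right; V > S → go right. Place as right child of S.
Insert G: G > D → go right; G < S → go left; G < O → go left. Place as left child of O.
Insert Y: Y > D → go right; Y > S → go right; Y > V → go right. Place as right child of V.
Insert W: W > D → go right; W > S → go right; W > V → go right; W < Y → go left. Place as left child of Y.
Insert H: H > D → go right; H < S → go left; H < O → go left; H > G → go right. Place as right child of G.
Insert I: I > D → go right; I < S → go left; I < O → go left; I > G → go right; I > H → go right. Place as right child of H.
Insert Z: Z > D → go right; Z > S → go right; Z > V → go right; Z > Y → go right. Place as right child of Y.
Insert B: B < D → go left. Place as left child of D.
Insert X: X > D → go right; X > S → go right; X > V → go right; X < Y → go left; X > W → go right. Place as right child of W.
Insert P: P > D → go right; P < S → go left; P > O → go right. Place as right child of O.
Insert E: E > D → go right; E < S → go left; E < O → go left; E < G → go left. Place as left child of G.
Insert F: F > D → go right; F < S → go left; F < O → go left; F < G → go left; F > E → go right. Place as right child of E.
Insert T: T > D → go right; T > S → go right; T < V → go left. Place as left child of V.
Insert U: U > D → go right; U > S → go right; U < V → go left; U > T → go right. Place as right child of T.
Insert K: K > D → go right; K < S → go left; K < O → go left; K > G → go right; K > H → go right; K > I → go right. Place as right child of I.
Insert M: M > D → go right; M < S → go left; M < O → go left; M > G → go right; M > H → go right; M > I → go right; M > K → go right. Place as right child of K.
Insert L: L > D → go right; L < S → go left; L < O → go left; L > G → go right; L > H → go right; L > I → go right; L > K → go right; L < M → go left. Place as left child of M.
Insert C: C < D → go left; C > B → go right. Place as right child of B.
Insert A: A < D → go left; A < B → go left. Place as left child of B.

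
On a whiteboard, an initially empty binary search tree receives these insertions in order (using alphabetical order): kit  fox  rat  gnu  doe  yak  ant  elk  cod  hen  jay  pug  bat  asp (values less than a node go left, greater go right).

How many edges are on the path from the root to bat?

5

Insert kit: tree is empty, so kit becomes the root.
Insert fox: fox < kit → go left. Place as left child of kit.
Insert rat: rat > kit → go right. Place as right child of kit.
Insert gnu: gnu < kit → go left; gnu > fox → go right. Place as right child of fox.
Insert doe: doe < kit → go left; doe < fox → go left. Place as left child of fox.
Insert yak: yak > kit → go right; yak > rat → go right. Place as right child of rat.
Insert ant: ant < kit → go left; ant < fox → go left; ant < doe → go left. Place as left child of doe.
Insert elk: elk < kit → go left; elk < fox → go left; elk > doe → go right. Place as right child of doe.
Insert cod: cod < kit → go left; cod < fox → go left; cod < doe → go left; cod > ant → go right. Place as right child of ant.
Insert hen: hen < kit → go left; hen > fox → go right; hen > gnu → go right. Place as right child of gnu.
Insert jay: jay < kit → go left; jay > fox → go right; jay > gnu → go right; jay > hen → go right. Place as right child of hen.
Insert pug: pug > kit → go right; pug < rat → go left. Place as left child of rat.
Insert bat: bat < kit → go left; bat < fox → go left; bat < doe → go left; bat > ant → go right; bat < cod → go left. Place as left child of cod.
Insert asp: asp < kit → go left; asp < fox → go left; asp < doe → go left; asp > ant → go right; asp < cod → go left; asp < bat → go left. Place as left child of bat.

Path to bat: kit → fox → doe → ant → cod → bat, which is 5 edges.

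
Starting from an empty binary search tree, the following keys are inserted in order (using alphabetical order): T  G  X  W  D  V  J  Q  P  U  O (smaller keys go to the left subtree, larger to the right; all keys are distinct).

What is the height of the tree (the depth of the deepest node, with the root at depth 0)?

Insert T: tree is empty, so T becomes the root.
Insert G: G < T → go left. Place as left child of T.
Insert X: X > T → go right. Place as right child of T.
Insert W: W > T → go right; W < X → go left. Place as left child of X.
Insert D: D < T → go left; D < G → go left. Place as left child of G.
Insert V: V > T → go right; V < X → go left; V < W → go left. Place as left child of W.
Insert J: J < T → go left; J > G → go right. Place as right child of G.
Insert Q: Q < T → go left; Q > G → go right; Q > J → go right. Place as right child of J.
Insert P: P < T → go left; P > G → go right; P > J → go right; P < Q → go left. Place as left child of Q.
Insert U: U > T → go right; U < X → go left; U < W → go left; U < V → go left. Place as left child of V.
Insert O: O < T → go left; O > G → go right; O > J → go right; O < Q → go left; O < P → go left. Place as left child of P.

The deepest node is O at depth 5.

5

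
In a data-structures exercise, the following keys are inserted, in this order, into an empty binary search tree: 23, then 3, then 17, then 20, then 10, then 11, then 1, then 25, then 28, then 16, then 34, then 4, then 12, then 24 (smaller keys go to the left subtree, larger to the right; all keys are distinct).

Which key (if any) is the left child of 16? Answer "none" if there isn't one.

Insert 23: tree is empty, so 23 becomes the root.
Insert 3: 3 < 23 → go left. Place as left child of 23.
Insert 17: 17 < 23 → go left; 17 > 3 → go right. Place as right child of 3.
Insert 20: 20 < 23 → go left; 20 > 3 → go right; 20 > 17 → go right. Place as right child of 17.
Insert 10: 10 < 23 → go left; 10 > 3 → go right; 10 < 17 → go left. Place as left child of 17.
Insert 11: 11 < 23 → go left; 11 > 3 → go right; 11 < 17 → go left; 11 > 10 → go right. Place as right child of 10.
Insert 1: 1 < 23 → go left; 1 < 3 → go left. Place as left child of 3.
Insert 25: 25 > 23 → go right. Place as right child of 23.
Insert 28: 28 > 23 → go right; 28 > 25 → go right. Place as right child of 25.
Insert 16: 16 < 23 → go left; 16 > 3 → go right; 16 < 17 → go left; 16 > 10 → go right; 16 > 11 → go right. Place as right child of 11.
Insert 34: 34 > 23 → go right; 34 > 25 → go right; 34 > 28 → go right. Place as right child of 28.
Insert 4: 4 < 23 → go left; 4 > 3 → go right; 4 < 17 → go left; 4 < 10 → go left. Place as left child of 10.
Insert 12: 12 < 23 → go left; 12 > 3 → go right; 12 < 17 → go left; 12 > 10 → go right; 12 > 11 → go right; 12 < 16 → go left. Place as left child of 16.
Insert 24: 24 > 23 → go right; 24 < 25 → go left. Place as left child of 25.

12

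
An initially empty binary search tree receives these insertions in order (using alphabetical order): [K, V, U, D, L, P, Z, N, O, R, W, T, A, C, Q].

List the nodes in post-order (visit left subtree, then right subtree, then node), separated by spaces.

K: root
V: right child of K (depth 1)
U: left child of V (depth 2)
D: left child of K (depth 1)
L: left child of U (depth 3)
P: right child of L (depth 4)
Z: right child of V (depth 2)
N: left child of P (depth 5)
O: right child of N (depth 6)
R: right child of P (depth 5)
W: left child of Z (depth 3)
T: right child of R (depth 6)
A: left child of D (depth 2)
C: right child of A (depth 3)
Q: left child of R (depth 6)

C A D O N Q T R P L U W Z V K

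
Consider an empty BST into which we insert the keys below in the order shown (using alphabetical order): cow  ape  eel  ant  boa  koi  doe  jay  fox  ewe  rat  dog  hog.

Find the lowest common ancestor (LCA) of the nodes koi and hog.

koi

Insert cow: tree is empty, so cow becomes the root.
Insert ape: ape < cow → go left. Place as left child of cow.
Insert eel: eel > cow → go right. Place as right child of cow.
Insert ant: ant < cow → go left; ant < ape → go left. Place as left child of ape.
Insert boa: boa < cow → go left; boa > ape → go right. Place as right child of ape.
Insert koi: koi > cow → go right; koi > eel → go right. Place as right child of eel.
Insert doe: doe > cow → go right; doe < eel → go left. Place as left child of eel.
Insert jay: jay > cow → go right; jay > eel → go right; jay < koi → go left. Place as left child of koi.
Insert fox: fox > cow → go right; fox > eel → go right; fox < koi → go left; fox < jay → go left. Place as left child of jay.
Insert ewe: ewe > cow → go right; ewe > eel → go right; ewe < koi → go left; ewe < jay → go left; ewe < fox → go left. Place as left child of fox.
Insert rat: rat > cow → go right; rat > eel → go right; rat > koi → go right. Place as right child of koi.
Insert dog: dog > cow → go right; dog < eel → go left; dog > doe → go right. Place as right child of doe.
Insert hog: hog > cow → go right; hog > eel → go right; hog < koi → go left; hog < jay → go left; hog > fox → go right. Place as right child of fox.

Path to koi: cow → eel → koi
Path to hog: cow → eel → koi → jay → fox → hog
koi lies on both paths and is an ancestor of the other node.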